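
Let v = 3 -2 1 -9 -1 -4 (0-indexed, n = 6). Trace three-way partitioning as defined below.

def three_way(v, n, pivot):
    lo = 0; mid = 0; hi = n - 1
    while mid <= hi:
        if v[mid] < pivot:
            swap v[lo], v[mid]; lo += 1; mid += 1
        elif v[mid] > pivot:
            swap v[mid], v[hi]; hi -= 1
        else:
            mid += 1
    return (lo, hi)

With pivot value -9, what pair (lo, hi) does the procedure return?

pivot = -9; lo=0, mid=0, hi=5
v[mid]=3>-9: swap v[0],v[5]; hi=4 → -4 -2 1 -9 -1 3
v[mid]=-4>-9: swap v[0],v[4]; hi=3 → -1 -2 1 -9 -4 3
v[mid]=-1>-9: swap v[0],v[3]; hi=2 → -9 -2 1 -1 -4 3
v[mid]=-9=-9: mid=1
v[mid]=-2>-9: swap v[1],v[2]; hi=1 → -9 1 -2 -1 -4 3
v[mid]=1>-9: swap v[1],v[1]; hi=0 → -9 1 -2 -1 -4 3
end: lo=0, hi=0; v = -9 1 -2 -1 -4 3

(0, 0)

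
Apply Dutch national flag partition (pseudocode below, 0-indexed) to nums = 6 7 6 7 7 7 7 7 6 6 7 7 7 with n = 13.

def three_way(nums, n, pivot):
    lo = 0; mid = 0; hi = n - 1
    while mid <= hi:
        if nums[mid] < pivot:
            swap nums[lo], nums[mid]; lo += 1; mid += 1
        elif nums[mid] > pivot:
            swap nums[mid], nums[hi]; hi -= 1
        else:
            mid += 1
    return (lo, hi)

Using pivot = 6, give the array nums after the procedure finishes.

lo=0 mid=0 hi=12
6=6: mid=1
7>6: swap(1,12), hi=11 ⇒ 6 7 6 7 7 7 7 7 6 6 7 7 7
7>6: swap(1,11), hi=10 ⇒ 6 7 6 7 7 7 7 7 6 6 7 7 7
7>6: swap(1,10), hi=9 ⇒ 6 7 6 7 7 7 7 7 6 6 7 7 7
7>6: swap(1,9), hi=8 ⇒ 6 6 6 7 7 7 7 7 6 7 7 7 7
6=6: mid=2
6=6: mid=3
7>6: swap(3,8), hi=7 ⇒ 6 6 6 6 7 7 7 7 7 7 7 7 7
6=6: mid=4
7>6: swap(4,7), hi=6 ⇒ 6 6 6 6 7 7 7 7 7 7 7 7 7
7>6: swap(4,6), hi=5 ⇒ 6 6 6 6 7 7 7 7 7 7 7 7 7
7>6: swap(4,5), hi=4 ⇒ 6 6 6 6 7 7 7 7 7 7 7 7 7
7>6: swap(4,4), hi=3 ⇒ 6 6 6 6 7 7 7 7 7 7 7 7 7
done. lo=0 hi=3; nums=6 6 6 6 7 7 7 7 7 7 7 7 7

6 6 6 6 7 7 7 7 7 7 7 7 7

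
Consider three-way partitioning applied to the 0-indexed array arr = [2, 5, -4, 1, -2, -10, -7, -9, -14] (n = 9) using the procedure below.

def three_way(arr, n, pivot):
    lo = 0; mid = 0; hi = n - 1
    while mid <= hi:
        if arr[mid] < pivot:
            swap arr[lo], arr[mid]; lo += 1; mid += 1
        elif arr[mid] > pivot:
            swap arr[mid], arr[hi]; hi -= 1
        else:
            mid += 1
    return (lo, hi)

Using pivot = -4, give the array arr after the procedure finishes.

[-14, -9, -7, -10, -4, -2, 1, 5, 2]

pivot = -4; lo=0, mid=0, hi=8
arr[mid]=2>-4: swap arr[0],arr[8]; hi=7 → [-14, 5, -4, 1, -2, -10, -7, -9, 2]
arr[mid]=-14<-4: swap arr[0],arr[0]; lo=1,mid=1 → [-14, 5, -4, 1, -2, -10, -7, -9, 2]
arr[mid]=5>-4: swap arr[1],arr[7]; hi=6 → [-14, -9, -4, 1, -2, -10, -7, 5, 2]
arr[mid]=-9<-4: swap arr[1],arr[1]; lo=2,mid=2 → [-14, -9, -4, 1, -2, -10, -7, 5, 2]
arr[mid]=-4=-4: mid=3
arr[mid]=1>-4: swap arr[3],arr[6]; hi=5 → [-14, -9, -4, -7, -2, -10, 1, 5, 2]
arr[mid]=-7<-4: swap arr[2],arr[3]; lo=3,mid=4 → [-14, -9, -7, -4, -2, -10, 1, 5, 2]
arr[mid]=-2>-4: swap arr[4],arr[5]; hi=4 → [-14, -9, -7, -4, -10, -2, 1, 5, 2]
arr[mid]=-10<-4: swap arr[3],arr[4]; lo=4,mid=5 → [-14, -9, -7, -10, -4, -2, 1, 5, 2]
end: lo=4, hi=4; arr = [-14, -9, -7, -10, -4, -2, 1, 5, 2]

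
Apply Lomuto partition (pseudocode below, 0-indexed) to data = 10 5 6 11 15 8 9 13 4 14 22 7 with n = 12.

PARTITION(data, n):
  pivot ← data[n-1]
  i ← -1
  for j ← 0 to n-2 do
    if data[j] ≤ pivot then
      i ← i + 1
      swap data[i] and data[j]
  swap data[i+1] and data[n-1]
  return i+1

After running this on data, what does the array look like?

5 6 4 7 15 8 9 13 10 14 22 11

pivot = data[11] = 7; i = -1
j=0: data[0]=10 > 7 → no swap
j=1: data[1]=5 ≤ 7 → i=0, swap data[0],data[1] → 5 10 6 11 15 8 9 13 4 14 22 7
j=2: data[2]=6 ≤ 7 → i=1, swap data[1],data[2] → 5 6 10 11 15 8 9 13 4 14 22 7
j=3: data[3]=11 > 7 → no swap
j=4: data[4]=15 > 7 → no swap
j=5: data[5]=8 > 7 → no swap
j=6: data[6]=9 > 7 → no swap
j=7: data[7]=13 > 7 → no swap
j=8: data[8]=4 ≤ 7 → i=2, swap data[2],data[8] → 5 6 4 11 15 8 9 13 10 14 22 7
j=9: data[9]=14 > 7 → no swap
j=10: data[10]=22 > 7 → no swap
final swap data[3],data[11] → 5 6 4 7 15 8 9 13 10 14 22 11; return 3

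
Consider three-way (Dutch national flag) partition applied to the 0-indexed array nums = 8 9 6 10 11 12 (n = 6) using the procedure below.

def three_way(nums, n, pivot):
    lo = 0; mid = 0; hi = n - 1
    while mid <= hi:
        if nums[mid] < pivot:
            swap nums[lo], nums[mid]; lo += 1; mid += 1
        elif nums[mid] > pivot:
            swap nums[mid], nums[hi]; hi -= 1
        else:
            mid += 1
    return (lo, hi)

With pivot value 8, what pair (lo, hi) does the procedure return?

(1, 1)

lo=0 mid=0 hi=5
8=8: mid=1
9>8: swap(1,5), hi=4 ⇒ 8 12 6 10 11 9
12>8: swap(1,4), hi=3 ⇒ 8 11 6 10 12 9
11>8: swap(1,3), hi=2 ⇒ 8 10 6 11 12 9
10>8: swap(1,2), hi=1 ⇒ 8 6 10 11 12 9
6<8: swap(0,1), lo=1 mid=2 ⇒ 6 8 10 11 12 9
done. lo=1 hi=1; nums=6 8 10 11 12 9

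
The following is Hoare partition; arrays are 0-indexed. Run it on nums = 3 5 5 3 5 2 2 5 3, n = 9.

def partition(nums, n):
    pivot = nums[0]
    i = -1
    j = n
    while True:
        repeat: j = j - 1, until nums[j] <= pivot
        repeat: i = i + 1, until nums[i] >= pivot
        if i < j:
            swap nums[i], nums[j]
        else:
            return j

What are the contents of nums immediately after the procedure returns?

3 2 2 3 5 5 5 5 3

pivot = nums[0] = 3; i = -1, j = 9
j→8 (nums[8]=3≤3), i→0 (nums[0]=3≥3); i<j, swap → 3 5 5 3 5 2 2 5 3
j→6 (nums[6]=2≤3), i→1 (nums[1]=5≥3); i<j, swap → 3 2 5 3 5 2 5 5 3
j→5 (nums[5]=2≤3), i→2 (nums[2]=5≥3); i<j, swap → 3 2 2 3 5 5 5 5 3
j→3, i→3; i≥j, return j=3. nums = 3 2 2 3 5 5 5 5 3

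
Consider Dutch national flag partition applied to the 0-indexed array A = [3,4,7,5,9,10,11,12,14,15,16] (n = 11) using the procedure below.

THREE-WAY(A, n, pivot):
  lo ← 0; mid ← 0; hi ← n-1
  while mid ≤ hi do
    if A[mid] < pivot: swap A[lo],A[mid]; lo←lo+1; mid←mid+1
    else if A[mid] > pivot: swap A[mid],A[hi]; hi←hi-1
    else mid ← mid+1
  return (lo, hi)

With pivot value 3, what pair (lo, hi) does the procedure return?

(0, 0)

pivot = 3; lo=0, mid=0, hi=10
A[mid]=3=3: mid=1
A[mid]=4>3: swap A[1],A[10]; hi=9 → [3,16,7,5,9,10,11,12,14,15,4]
A[mid]=16>3: swap A[1],A[9]; hi=8 → [3,15,7,5,9,10,11,12,14,16,4]
A[mid]=15>3: swap A[1],A[8]; hi=7 → [3,14,7,5,9,10,11,12,15,16,4]
A[mid]=14>3: swap A[1],A[7]; hi=6 → [3,12,7,5,9,10,11,14,15,16,4]
A[mid]=12>3: swap A[1],A[6]; hi=5 → [3,11,7,5,9,10,12,14,15,16,4]
A[mid]=11>3: swap A[1],A[5]; hi=4 → [3,10,7,5,9,11,12,14,15,16,4]
A[mid]=10>3: swap A[1],A[4]; hi=3 → [3,9,7,5,10,11,12,14,15,16,4]
A[mid]=9>3: swap A[1],A[3]; hi=2 → [3,5,7,9,10,11,12,14,15,16,4]
A[mid]=5>3: swap A[1],A[2]; hi=1 → [3,7,5,9,10,11,12,14,15,16,4]
A[mid]=7>3: swap A[1],A[1]; hi=0 → [3,7,5,9,10,11,12,14,15,16,4]
end: lo=0, hi=0; A = [3,7,5,9,10,11,12,14,15,16,4]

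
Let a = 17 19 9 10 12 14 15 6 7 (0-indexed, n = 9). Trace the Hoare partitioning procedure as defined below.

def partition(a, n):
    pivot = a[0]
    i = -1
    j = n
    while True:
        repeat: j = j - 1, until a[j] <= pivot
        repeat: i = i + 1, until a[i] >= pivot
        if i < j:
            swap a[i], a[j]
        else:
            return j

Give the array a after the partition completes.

pivot=17
j stops at 8 (7), i stops at 0 (17); swap ⇒ 7 19 9 10 12 14 15 6 17
j stops at 7 (6), i stops at 1 (19); swap ⇒ 7 6 9 10 12 14 15 19 17
j stops at 6, i stops at 7; i≥j ⇒ return 6. a=7 6 9 10 12 14 15 19 17

7 6 9 10 12 14 15 19 17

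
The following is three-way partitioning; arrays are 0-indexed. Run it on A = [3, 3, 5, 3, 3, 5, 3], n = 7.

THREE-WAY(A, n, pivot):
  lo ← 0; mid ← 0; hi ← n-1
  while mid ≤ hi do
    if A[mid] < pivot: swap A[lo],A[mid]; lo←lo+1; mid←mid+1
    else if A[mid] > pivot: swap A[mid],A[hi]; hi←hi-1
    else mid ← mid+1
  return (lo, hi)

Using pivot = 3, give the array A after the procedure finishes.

lo=0 mid=0 hi=6
3=3: mid=1
3=3: mid=2
5>3: swap(2,6), hi=5 ⇒ [3, 3, 3, 3, 3, 5, 5]
3=3: mid=3
3=3: mid=4
3=3: mid=5
5>3: swap(5,5), hi=4 ⇒ [3, 3, 3, 3, 3, 5, 5]
done. lo=0 hi=4; A=[3, 3, 3, 3, 3, 5, 5]

[3, 3, 3, 3, 3, 5, 5]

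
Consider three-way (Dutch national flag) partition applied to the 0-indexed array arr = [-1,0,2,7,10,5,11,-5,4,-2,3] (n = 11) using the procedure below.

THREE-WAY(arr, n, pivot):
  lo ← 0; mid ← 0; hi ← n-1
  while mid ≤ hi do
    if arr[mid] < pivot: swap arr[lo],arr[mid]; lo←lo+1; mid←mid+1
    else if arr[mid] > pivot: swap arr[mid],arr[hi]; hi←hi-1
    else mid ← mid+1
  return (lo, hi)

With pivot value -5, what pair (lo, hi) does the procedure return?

(0, 0)

lo=0 mid=0 hi=10
-1>-5: swap(0,10), hi=9 ⇒ [3,0,2,7,10,5,11,-5,4,-2,-1]
3>-5: swap(0,9), hi=8 ⇒ [-2,0,2,7,10,5,11,-5,4,3,-1]
-2>-5: swap(0,8), hi=7 ⇒ [4,0,2,7,10,5,11,-5,-2,3,-1]
4>-5: swap(0,7), hi=6 ⇒ [-5,0,2,7,10,5,11,4,-2,3,-1]
-5=-5: mid=1
0>-5: swap(1,6), hi=5 ⇒ [-5,11,2,7,10,5,0,4,-2,3,-1]
11>-5: swap(1,5), hi=4 ⇒ [-5,5,2,7,10,11,0,4,-2,3,-1]
5>-5: swap(1,4), hi=3 ⇒ [-5,10,2,7,5,11,0,4,-2,3,-1]
10>-5: swap(1,3), hi=2 ⇒ [-5,7,2,10,5,11,0,4,-2,3,-1]
7>-5: swap(1,2), hi=1 ⇒ [-5,2,7,10,5,11,0,4,-2,3,-1]
2>-5: swap(1,1), hi=0 ⇒ [-5,2,7,10,5,11,0,4,-2,3,-1]
done. lo=0 hi=0; arr=[-5,2,7,10,5,11,0,4,-2,3,-1]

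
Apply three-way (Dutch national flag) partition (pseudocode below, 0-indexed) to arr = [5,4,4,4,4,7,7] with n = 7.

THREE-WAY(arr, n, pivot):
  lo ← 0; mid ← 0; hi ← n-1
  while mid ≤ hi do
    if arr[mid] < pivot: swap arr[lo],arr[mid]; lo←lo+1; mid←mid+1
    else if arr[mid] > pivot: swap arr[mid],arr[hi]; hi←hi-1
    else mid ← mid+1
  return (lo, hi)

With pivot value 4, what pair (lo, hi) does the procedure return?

(0, 3)

lo=0 mid=0 hi=6
5>4: swap(0,6), hi=5 ⇒ [7,4,4,4,4,7,5]
7>4: swap(0,5), hi=4 ⇒ [7,4,4,4,4,7,5]
7>4: swap(0,4), hi=3 ⇒ [4,4,4,4,7,7,5]
4=4: mid=1
4=4: mid=2
4=4: mid=3
4=4: mid=4
done. lo=0 hi=3; arr=[4,4,4,4,7,7,5]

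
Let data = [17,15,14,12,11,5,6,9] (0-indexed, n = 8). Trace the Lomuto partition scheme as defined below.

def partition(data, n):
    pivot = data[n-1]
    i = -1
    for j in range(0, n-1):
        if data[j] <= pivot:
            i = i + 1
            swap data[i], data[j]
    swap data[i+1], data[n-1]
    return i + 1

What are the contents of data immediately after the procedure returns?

[5,6,9,12,11,17,15,14]

pivot=9, i=-1
j=0: 17>9, skip
j=1: 15>9, skip
j=2: 14>9, skip
j=3: 12>9, skip
j=4: 11>9, skip
j=5: 5≤9, i=0, swap(0,5) ⇒ [5,15,14,12,11,17,6,9]
j=6: 6≤9, i=1, swap(1,6) ⇒ [5,6,14,12,11,17,15,9]
swap(2,7) ⇒ [5,6,9,12,11,17,15,14]; return 2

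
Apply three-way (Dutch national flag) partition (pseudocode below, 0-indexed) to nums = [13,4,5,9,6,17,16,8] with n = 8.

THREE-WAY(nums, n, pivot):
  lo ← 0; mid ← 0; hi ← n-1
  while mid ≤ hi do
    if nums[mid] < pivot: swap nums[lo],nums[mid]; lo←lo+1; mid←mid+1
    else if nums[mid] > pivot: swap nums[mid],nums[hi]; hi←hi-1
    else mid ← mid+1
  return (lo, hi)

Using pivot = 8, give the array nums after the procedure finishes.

[4,5,6,8,17,16,9,13]

pivot = 8; lo=0, mid=0, hi=7
nums[mid]=13>8: swap nums[0],nums[7]; hi=6 → [8,4,5,9,6,17,16,13]
nums[mid]=8=8: mid=1
nums[mid]=4<8: swap nums[0],nums[1]; lo=1,mid=2 → [4,8,5,9,6,17,16,13]
nums[mid]=5<8: swap nums[1],nums[2]; lo=2,mid=3 → [4,5,8,9,6,17,16,13]
nums[mid]=9>8: swap nums[3],nums[6]; hi=5 → [4,5,8,16,6,17,9,13]
nums[mid]=16>8: swap nums[3],nums[5]; hi=4 → [4,5,8,17,6,16,9,13]
nums[mid]=17>8: swap nums[3],nums[4]; hi=3 → [4,5,8,6,17,16,9,13]
nums[mid]=6<8: swap nums[2],nums[3]; lo=3,mid=4 → [4,5,6,8,17,16,9,13]
end: lo=3, hi=3; nums = [4,5,6,8,17,16,9,13]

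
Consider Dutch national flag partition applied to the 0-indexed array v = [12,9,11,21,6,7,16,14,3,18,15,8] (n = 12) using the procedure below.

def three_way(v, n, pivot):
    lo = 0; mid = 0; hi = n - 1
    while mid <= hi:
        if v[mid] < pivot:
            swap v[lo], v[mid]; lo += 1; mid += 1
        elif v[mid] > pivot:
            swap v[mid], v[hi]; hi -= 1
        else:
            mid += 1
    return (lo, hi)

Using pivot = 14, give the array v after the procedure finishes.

lo=0 mid=0 hi=11
12<14: swap(0,0), lo=1 mid=1 ⇒ [12,9,11,21,6,7,16,14,3,18,15,8]
9<14: swap(1,1), lo=2 mid=2 ⇒ [12,9,11,21,6,7,16,14,3,18,15,8]
11<14: swap(2,2), lo=3 mid=3 ⇒ [12,9,11,21,6,7,16,14,3,18,15,8]
21>14: swap(3,11), hi=10 ⇒ [12,9,11,8,6,7,16,14,3,18,15,21]
8<14: swap(3,3), lo=4 mid=4 ⇒ [12,9,11,8,6,7,16,14,3,18,15,21]
6<14: swap(4,4), lo=5 mid=5 ⇒ [12,9,11,8,6,7,16,14,3,18,15,21]
7<14: swap(5,5), lo=6 mid=6 ⇒ [12,9,11,8,6,7,16,14,3,18,15,21]
16>14: swap(6,10), hi=9 ⇒ [12,9,11,8,6,7,15,14,3,18,16,21]
15>14: swap(6,9), hi=8 ⇒ [12,9,11,8,6,7,18,14,3,15,16,21]
18>14: swap(6,8), hi=7 ⇒ [12,9,11,8,6,7,3,14,18,15,16,21]
3<14: swap(6,6), lo=7 mid=7 ⇒ [12,9,11,8,6,7,3,14,18,15,16,21]
14=14: mid=8
done. lo=7 hi=7; v=[12,9,11,8,6,7,3,14,18,15,16,21]

[12,9,11,8,6,7,3,14,18,15,16,21]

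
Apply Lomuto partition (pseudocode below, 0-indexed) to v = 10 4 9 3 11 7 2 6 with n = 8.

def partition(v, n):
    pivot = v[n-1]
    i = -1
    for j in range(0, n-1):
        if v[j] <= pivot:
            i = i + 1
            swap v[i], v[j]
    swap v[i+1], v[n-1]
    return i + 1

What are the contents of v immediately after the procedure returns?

pivot=6, i=-1
j=0: 10>6, skip
j=1: 4≤6, i=0, swap(0,1) ⇒ 4 10 9 3 11 7 2 6
j=2: 9>6, skip
j=3: 3≤6, i=1, swap(1,3) ⇒ 4 3 9 10 11 7 2 6
j=4: 11>6, skip
j=5: 7>6, skip
j=6: 2≤6, i=2, swap(2,6) ⇒ 4 3 2 10 11 7 9 6
swap(3,7) ⇒ 4 3 2 6 11 7 9 10; return 3

4 3 2 6 11 7 9 10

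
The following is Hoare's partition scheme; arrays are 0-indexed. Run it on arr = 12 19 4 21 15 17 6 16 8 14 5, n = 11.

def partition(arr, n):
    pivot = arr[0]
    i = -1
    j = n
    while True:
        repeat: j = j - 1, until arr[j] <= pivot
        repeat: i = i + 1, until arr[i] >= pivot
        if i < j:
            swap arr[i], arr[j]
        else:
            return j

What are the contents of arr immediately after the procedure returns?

5 8 4 6 15 17 21 16 19 14 12

pivot=12
j stops at 10 (5), i stops at 0 (12); swap ⇒ 5 19 4 21 15 17 6 16 8 14 12
j stops at 8 (8), i stops at 1 (19); swap ⇒ 5 8 4 21 15 17 6 16 19 14 12
j stops at 6 (6), i stops at 3 (21); swap ⇒ 5 8 4 6 15 17 21 16 19 14 12
j stops at 3, i stops at 4; i≥j ⇒ return 3. arr=5 8 4 6 15 17 21 16 19 14 12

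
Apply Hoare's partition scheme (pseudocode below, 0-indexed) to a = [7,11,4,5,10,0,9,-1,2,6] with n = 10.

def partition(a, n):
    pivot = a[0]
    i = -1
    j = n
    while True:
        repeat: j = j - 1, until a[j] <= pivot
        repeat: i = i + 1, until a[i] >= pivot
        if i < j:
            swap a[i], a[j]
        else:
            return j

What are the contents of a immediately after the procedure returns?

[6,2,4,5,-1,0,9,10,11,7]

pivot = a[0] = 7; i = -1, j = 10
j→9 (a[9]=6≤7), i→0 (a[0]=7≥7); i<j, swap → [6,11,4,5,10,0,9,-1,2,7]
j→8 (a[8]=2≤7), i→1 (a[1]=11≥7); i<j, swap → [6,2,4,5,10,0,9,-1,11,7]
j→7 (a[7]=-1≤7), i→4 (a[4]=10≥7); i<j, swap → [6,2,4,5,-1,0,9,10,11,7]
j→5, i→6; i≥j, return j=5. a = [6,2,4,5,-1,0,9,10,11,7]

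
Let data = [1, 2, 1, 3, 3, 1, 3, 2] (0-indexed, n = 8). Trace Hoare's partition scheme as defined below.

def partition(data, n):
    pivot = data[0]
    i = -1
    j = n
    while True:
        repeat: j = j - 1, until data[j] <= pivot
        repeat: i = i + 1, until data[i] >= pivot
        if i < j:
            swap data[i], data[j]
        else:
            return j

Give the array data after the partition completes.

pivot = data[0] = 1; i = -1, j = 8
j→5 (data[5]=1≤1), i→0 (data[0]=1≥1); i<j, swap → [1, 2, 1, 3, 3, 1, 3, 2]
j→2 (data[2]=1≤1), i→1 (data[1]=2≥1); i<j, swap → [1, 1, 2, 3, 3, 1, 3, 2]
j→1, i→2; i≥j, return j=1. data = [1, 1, 2, 3, 3, 1, 3, 2]

[1, 1, 2, 3, 3, 1, 3, 2]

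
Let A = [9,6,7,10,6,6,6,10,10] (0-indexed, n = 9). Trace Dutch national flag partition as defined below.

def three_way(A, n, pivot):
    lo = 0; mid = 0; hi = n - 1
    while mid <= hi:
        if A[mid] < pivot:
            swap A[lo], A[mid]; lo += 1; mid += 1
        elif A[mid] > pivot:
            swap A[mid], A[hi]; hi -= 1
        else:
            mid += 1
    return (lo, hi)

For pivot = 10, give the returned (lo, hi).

(6, 8)

pivot = 10; lo=0, mid=0, hi=8
A[mid]=9<10: swap A[0],A[0]; lo=1,mid=1 → [9,6,7,10,6,6,6,10,10]
A[mid]=6<10: swap A[1],A[1]; lo=2,mid=2 → [9,6,7,10,6,6,6,10,10]
A[mid]=7<10: swap A[2],A[2]; lo=3,mid=3 → [9,6,7,10,6,6,6,10,10]
A[mid]=10=10: mid=4
A[mid]=6<10: swap A[3],A[4]; lo=4,mid=5 → [9,6,7,6,10,6,6,10,10]
A[mid]=6<10: swap A[4],A[5]; lo=5,mid=6 → [9,6,7,6,6,10,6,10,10]
A[mid]=6<10: swap A[5],A[6]; lo=6,mid=7 → [9,6,7,6,6,6,10,10,10]
A[mid]=10=10: mid=8
A[mid]=10=10: mid=9
end: lo=6, hi=8; A = [9,6,7,6,6,6,10,10,10]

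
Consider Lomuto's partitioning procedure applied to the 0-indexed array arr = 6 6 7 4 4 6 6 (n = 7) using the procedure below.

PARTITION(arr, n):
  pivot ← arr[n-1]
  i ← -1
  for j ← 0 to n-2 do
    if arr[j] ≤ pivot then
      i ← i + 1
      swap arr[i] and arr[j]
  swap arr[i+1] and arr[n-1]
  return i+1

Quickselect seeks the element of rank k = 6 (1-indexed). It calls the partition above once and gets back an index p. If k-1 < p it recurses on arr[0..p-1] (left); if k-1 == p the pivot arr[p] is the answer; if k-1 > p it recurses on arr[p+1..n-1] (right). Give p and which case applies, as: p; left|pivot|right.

5; pivot

pivot = arr[6] = 6; i = -1
j=0: arr[0]=6 ≤ 6 → i=0, swap arr[0],arr[0] (no change) → 6 6 7 4 4 6 6
j=1: arr[1]=6 ≤ 6 → i=1, swap arr[1],arr[1] (no change) → 6 6 7 4 4 6 6
j=2: arr[2]=7 > 6 → no swap
j=3: arr[3]=4 ≤ 6 → i=2, swap arr[2],arr[3] → 6 6 4 7 4 6 6
j=4: arr[4]=4 ≤ 6 → i=3, swap arr[3],arr[4] → 6 6 4 4 7 6 6
j=5: arr[5]=6 ≤ 6 → i=4, swap arr[4],arr[5] → 6 6 4 4 6 7 6
final swap arr[5],arr[6] → 6 6 4 4 6 6 7; return 5
p = 5; k-1 = 5 == 5 ⇒ pivot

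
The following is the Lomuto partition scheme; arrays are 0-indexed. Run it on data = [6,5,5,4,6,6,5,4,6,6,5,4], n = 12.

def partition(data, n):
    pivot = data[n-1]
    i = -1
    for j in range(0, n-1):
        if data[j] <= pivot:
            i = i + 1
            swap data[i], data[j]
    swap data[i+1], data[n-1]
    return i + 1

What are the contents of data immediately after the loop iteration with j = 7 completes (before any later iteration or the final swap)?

pivot = data[11] = 4; i = -1
j=0: data[0]=6 > 4 → no swap
j=1: data[1]=5 > 4 → no swap
j=2: data[2]=5 > 4 → no swap
j=3: data[3]=4 ≤ 4 → i=0, swap data[0],data[3] → [4,5,5,6,6,6,5,4,6,6,5,4]
j=4: data[4]=6 > 4 → no swap
j=5: data[5]=6 > 4 → no swap
j=6: data[6]=5 > 4 → no swap
j=7: data[7]=4 ≤ 4 → i=1, swap data[1],data[7] → [4,4,5,6,6,6,5,5,6,6,5,4]
(after j=7) data = [4,4,5,6,6,6,5,5,6,6,5,4]

[4,4,5,6,6,6,5,5,6,6,5,4]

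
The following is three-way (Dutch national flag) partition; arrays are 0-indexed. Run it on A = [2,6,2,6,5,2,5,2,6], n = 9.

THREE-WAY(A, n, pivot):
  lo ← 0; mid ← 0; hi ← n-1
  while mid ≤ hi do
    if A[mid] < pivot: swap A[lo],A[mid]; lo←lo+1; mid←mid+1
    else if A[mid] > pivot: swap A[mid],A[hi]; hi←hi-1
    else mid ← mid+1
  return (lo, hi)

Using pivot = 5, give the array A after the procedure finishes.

[2,2,2,2,5,5,6,6,6]

pivot = 5; lo=0, mid=0, hi=8
A[mid]=2<5: swap A[0],A[0]; lo=1,mid=1 → [2,6,2,6,5,2,5,2,6]
A[mid]=6>5: swap A[1],A[8]; hi=7 → [2,6,2,6,5,2,5,2,6]
A[mid]=6>5: swap A[1],A[7]; hi=6 → [2,2,2,6,5,2,5,6,6]
A[mid]=2<5: swap A[1],A[1]; lo=2,mid=2 → [2,2,2,6,5,2,5,6,6]
A[mid]=2<5: swap A[2],A[2]; lo=3,mid=3 → [2,2,2,6,5,2,5,6,6]
A[mid]=6>5: swap A[3],A[6]; hi=5 → [2,2,2,5,5,2,6,6,6]
A[mid]=5=5: mid=4
A[mid]=5=5: mid=5
A[mid]=2<5: swap A[3],A[5]; lo=4,mid=6 → [2,2,2,2,5,5,6,6,6]
end: lo=4, hi=5; A = [2,2,2,2,5,5,6,6,6]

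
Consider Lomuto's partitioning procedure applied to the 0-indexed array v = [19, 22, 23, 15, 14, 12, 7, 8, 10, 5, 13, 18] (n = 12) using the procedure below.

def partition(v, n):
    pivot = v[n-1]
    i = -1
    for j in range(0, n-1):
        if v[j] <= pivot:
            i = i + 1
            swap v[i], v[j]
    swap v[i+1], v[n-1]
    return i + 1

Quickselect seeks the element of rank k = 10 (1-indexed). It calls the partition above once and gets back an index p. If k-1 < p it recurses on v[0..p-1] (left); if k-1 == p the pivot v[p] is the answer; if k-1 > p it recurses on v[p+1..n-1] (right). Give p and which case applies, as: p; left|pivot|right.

8; right

pivot=18, i=-1
j=0: 19>18, skip
j=1: 22>18, skip
j=2: 23>18, skip
j=3: 15≤18, i=0, swap(0,3) ⇒ [15, 22, 23, 19, 14, 12, 7, 8, 10, 5, 13, 18]
j=4: 14≤18, i=1, swap(1,4) ⇒ [15, 14, 23, 19, 22, 12, 7, 8, 10, 5, 13, 18]
j=5: 12≤18, i=2, swap(2,5) ⇒ [15, 14, 12, 19, 22, 23, 7, 8, 10, 5, 13, 18]
j=6: 7≤18, i=3, swap(3,6) ⇒ [15, 14, 12, 7, 22, 23, 19, 8, 10, 5, 13, 18]
j=7: 8≤18, i=4, swap(4,7) ⇒ [15, 14, 12, 7, 8, 23, 19, 22, 10, 5, 13, 18]
j=8: 10≤18, i=5, swap(5,8) ⇒ [15, 14, 12, 7, 8, 10, 19, 22, 23, 5, 13, 18]
j=9: 5≤18, i=6, swap(6,9) ⇒ [15, 14, 12, 7, 8, 10, 5, 22, 23, 19, 13, 18]
j=10: 13≤18, i=7, swap(7,10) ⇒ [15, 14, 12, 7, 8, 10, 5, 13, 23, 19, 22, 18]
swap(8,11) ⇒ [15, 14, 12, 7, 8, 10, 5, 13, 18, 19, 22, 23]; return 8
p = 8; k-1 = 9 > 8 ⇒ right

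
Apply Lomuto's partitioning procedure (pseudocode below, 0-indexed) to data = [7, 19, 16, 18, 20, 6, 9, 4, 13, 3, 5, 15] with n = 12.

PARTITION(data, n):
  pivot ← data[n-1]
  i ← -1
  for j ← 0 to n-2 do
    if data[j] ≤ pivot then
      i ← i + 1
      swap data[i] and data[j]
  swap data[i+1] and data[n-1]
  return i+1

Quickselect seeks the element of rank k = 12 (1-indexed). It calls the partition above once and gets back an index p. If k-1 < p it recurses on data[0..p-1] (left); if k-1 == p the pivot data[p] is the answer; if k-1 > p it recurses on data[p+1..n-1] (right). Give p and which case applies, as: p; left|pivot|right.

pivot = data[11] = 15; i = -1
j=0: data[0]=7 ≤ 15 → i=0, swap data[0],data[0] (no change) → [7, 19, 16, 18, 20, 6, 9, 4, 13, 3, 5, 15]
j=1: data[1]=19 > 15 → no swap
j=2: data[2]=16 > 15 → no swap
j=3: data[3]=18 > 15 → no swap
j=4: data[4]=20 > 15 → no swap
j=5: data[5]=6 ≤ 15 → i=1, swap data[1],data[5] → [7, 6, 16, 18, 20, 19, 9, 4, 13, 3, 5, 15]
j=6: data[6]=9 ≤ 15 → i=2, swap data[2],data[6] → [7, 6, 9, 18, 20, 19, 16, 4, 13, 3, 5, 15]
j=7: data[7]=4 ≤ 15 → i=3, swap data[3],data[7] → [7, 6, 9, 4, 20, 19, 16, 18, 13, 3, 5, 15]
j=8: data[8]=13 ≤ 15 → i=4, swap data[4],data[8] → [7, 6, 9, 4, 13, 19, 16, 18, 20, 3, 5, 15]
j=9: data[9]=3 ≤ 15 → i=5, swap data[5],data[9] → [7, 6, 9, 4, 13, 3, 16, 18, 20, 19, 5, 15]
j=10: data[10]=5 ≤ 15 → i=6, swap data[6],data[10] → [7, 6, 9, 4, 13, 3, 5, 18, 20, 19, 16, 15]
final swap data[7],data[11] → [7, 6, 9, 4, 13, 3, 5, 15, 20, 19, 16, 18]; return 7
p = 7; k-1 = 11 > 7 ⇒ right

7; right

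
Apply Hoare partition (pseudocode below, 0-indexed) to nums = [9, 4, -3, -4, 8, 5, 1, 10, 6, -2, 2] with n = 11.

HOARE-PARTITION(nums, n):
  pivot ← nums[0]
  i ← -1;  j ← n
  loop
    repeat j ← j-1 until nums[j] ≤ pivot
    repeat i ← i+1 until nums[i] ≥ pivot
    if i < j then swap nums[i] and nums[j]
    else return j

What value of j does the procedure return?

pivot = nums[0] = 9; i = -1, j = 11
j→10 (nums[10]=2≤9), i→0 (nums[0]=9≥9); i<j, swap → [2, 4, -3, -4, 8, 5, 1, 10, 6, -2, 9]
j→9 (nums[9]=-2≤9), i→7 (nums[7]=10≥9); i<j, swap → [2, 4, -3, -4, 8, 5, 1, -2, 6, 10, 9]
j→8, i→9; i≥j, return j=8. nums = [2, 4, -3, -4, 8, 5, 1, -2, 6, 10, 9]

8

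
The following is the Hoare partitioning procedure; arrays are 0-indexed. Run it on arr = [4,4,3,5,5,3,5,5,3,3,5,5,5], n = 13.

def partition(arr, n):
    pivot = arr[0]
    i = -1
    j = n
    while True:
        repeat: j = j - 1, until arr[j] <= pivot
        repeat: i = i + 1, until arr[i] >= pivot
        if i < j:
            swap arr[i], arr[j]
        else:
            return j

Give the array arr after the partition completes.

[3,3,3,3,5,5,5,5,4,4,5,5,5]

pivot = arr[0] = 4; i = -1, j = 13
j→9 (arr[9]=3≤4), i→0 (arr[0]=4≥4); i<j, swap → [3,4,3,5,5,3,5,5,3,4,5,5,5]
j→8 (arr[8]=3≤4), i→1 (arr[1]=4≥4); i<j, swap → [3,3,3,5,5,3,5,5,4,4,5,5,5]
j→5 (arr[5]=3≤4), i→3 (arr[3]=5≥4); i<j, swap → [3,3,3,3,5,5,5,5,4,4,5,5,5]
j→3, i→4; i≥j, return j=3. arr = [3,3,3,3,5,5,5,5,4,4,5,5,5]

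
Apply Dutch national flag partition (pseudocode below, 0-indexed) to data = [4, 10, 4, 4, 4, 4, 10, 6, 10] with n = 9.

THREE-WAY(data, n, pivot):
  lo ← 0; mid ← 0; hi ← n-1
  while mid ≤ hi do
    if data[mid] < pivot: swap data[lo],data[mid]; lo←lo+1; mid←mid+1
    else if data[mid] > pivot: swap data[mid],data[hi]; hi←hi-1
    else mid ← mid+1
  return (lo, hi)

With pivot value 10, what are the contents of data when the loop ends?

[4, 4, 4, 4, 4, 6, 10, 10, 10]

lo=0 mid=0 hi=8
4<10: swap(0,0), lo=1 mid=1 ⇒ [4, 10, 4, 4, 4, 4, 10, 6, 10]
10=10: mid=2
4<10: swap(1,2), lo=2 mid=3 ⇒ [4, 4, 10, 4, 4, 4, 10, 6, 10]
4<10: swap(2,3), lo=3 mid=4 ⇒ [4, 4, 4, 10, 4, 4, 10, 6, 10]
4<10: swap(3,4), lo=4 mid=5 ⇒ [4, 4, 4, 4, 10, 4, 10, 6, 10]
4<10: swap(4,5), lo=5 mid=6 ⇒ [4, 4, 4, 4, 4, 10, 10, 6, 10]
10=10: mid=7
6<10: swap(5,7), lo=6 mid=8 ⇒ [4, 4, 4, 4, 4, 6, 10, 10, 10]
10=10: mid=9
done. lo=6 hi=8; data=[4, 4, 4, 4, 4, 6, 10, 10, 10]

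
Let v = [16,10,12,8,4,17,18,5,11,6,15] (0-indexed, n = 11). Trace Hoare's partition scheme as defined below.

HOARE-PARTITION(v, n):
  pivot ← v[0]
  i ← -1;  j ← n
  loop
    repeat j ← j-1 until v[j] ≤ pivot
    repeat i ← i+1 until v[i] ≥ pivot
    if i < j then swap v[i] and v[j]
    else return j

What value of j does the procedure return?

7

pivot = v[0] = 16; i = -1, j = 11
j→10 (v[10]=15≤16), i→0 (v[0]=16≥16); i<j, swap → [15,10,12,8,4,17,18,5,11,6,16]
j→9 (v[9]=6≤16), i→5 (v[5]=17≥16); i<j, swap → [15,10,12,8,4,6,18,5,11,17,16]
j→8 (v[8]=11≤16), i→6 (v[6]=18≥16); i<j, swap → [15,10,12,8,4,6,11,5,18,17,16]
j→7, i→8; i≥j, return j=7. v = [15,10,12,8,4,6,11,5,18,17,16]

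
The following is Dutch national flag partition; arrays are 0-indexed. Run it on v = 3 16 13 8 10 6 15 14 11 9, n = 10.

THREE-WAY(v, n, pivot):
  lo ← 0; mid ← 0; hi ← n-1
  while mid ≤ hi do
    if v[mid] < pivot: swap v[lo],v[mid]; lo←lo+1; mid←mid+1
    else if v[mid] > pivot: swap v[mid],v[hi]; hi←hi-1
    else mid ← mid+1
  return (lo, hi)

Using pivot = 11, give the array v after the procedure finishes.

3 9 8 10 6 11 14 15 13 16

lo=0 mid=0 hi=9
3<11: swap(0,0), lo=1 mid=1 ⇒ 3 16 13 8 10 6 15 14 11 9
16>11: swap(1,9), hi=8 ⇒ 3 9 13 8 10 6 15 14 11 16
9<11: swap(1,1), lo=2 mid=2 ⇒ 3 9 13 8 10 6 15 14 11 16
13>11: swap(2,8), hi=7 ⇒ 3 9 11 8 10 6 15 14 13 16
11=11: mid=3
8<11: swap(2,3), lo=3 mid=4 ⇒ 3 9 8 11 10 6 15 14 13 16
10<11: swap(3,4), lo=4 mid=5 ⇒ 3 9 8 10 11 6 15 14 13 16
6<11: swap(4,5), lo=5 mid=6 ⇒ 3 9 8 10 6 11 15 14 13 16
15>11: swap(6,7), hi=6 ⇒ 3 9 8 10 6 11 14 15 13 16
14>11: swap(6,6), hi=5 ⇒ 3 9 8 10 6 11 14 15 13 16
done. lo=5 hi=5; v=3 9 8 10 6 11 14 15 13 16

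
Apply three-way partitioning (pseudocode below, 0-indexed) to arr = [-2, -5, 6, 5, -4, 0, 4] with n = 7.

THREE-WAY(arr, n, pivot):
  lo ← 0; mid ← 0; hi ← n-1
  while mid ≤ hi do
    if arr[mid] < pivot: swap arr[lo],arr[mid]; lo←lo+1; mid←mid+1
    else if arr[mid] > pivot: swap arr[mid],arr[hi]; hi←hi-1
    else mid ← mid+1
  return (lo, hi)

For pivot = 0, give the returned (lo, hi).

(3, 3)

pivot = 0; lo=0, mid=0, hi=6
arr[mid]=-2<0: swap arr[0],arr[0]; lo=1,mid=1 → [-2, -5, 6, 5, -4, 0, 4]
arr[mid]=-5<0: swap arr[1],arr[1]; lo=2,mid=2 → [-2, -5, 6, 5, -4, 0, 4]
arr[mid]=6>0: swap arr[2],arr[6]; hi=5 → [-2, -5, 4, 5, -4, 0, 6]
arr[mid]=4>0: swap arr[2],arr[5]; hi=4 → [-2, -5, 0, 5, -4, 4, 6]
arr[mid]=0=0: mid=3
arr[mid]=5>0: swap arr[3],arr[4]; hi=3 → [-2, -5, 0, -4, 5, 4, 6]
arr[mid]=-4<0: swap arr[2],arr[3]; lo=3,mid=4 → [-2, -5, -4, 0, 5, 4, 6]
end: lo=3, hi=3; arr = [-2, -5, -4, 0, 5, 4, 6]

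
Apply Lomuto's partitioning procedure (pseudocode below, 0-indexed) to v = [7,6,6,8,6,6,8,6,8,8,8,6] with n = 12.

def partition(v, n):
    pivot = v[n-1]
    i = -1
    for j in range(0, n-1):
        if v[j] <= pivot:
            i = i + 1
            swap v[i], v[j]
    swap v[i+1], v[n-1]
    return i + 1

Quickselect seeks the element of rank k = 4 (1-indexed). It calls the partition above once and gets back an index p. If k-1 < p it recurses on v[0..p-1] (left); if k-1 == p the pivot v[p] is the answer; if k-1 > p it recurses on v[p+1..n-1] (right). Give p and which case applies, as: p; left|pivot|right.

pivot = v[11] = 6; i = -1
j=0: v[0]=7 > 6 → no swap
j=1: v[1]=6 ≤ 6 → i=0, swap v[0],v[1] → [6,7,6,8,6,6,8,6,8,8,8,6]
j=2: v[2]=6 ≤ 6 → i=1, swap v[1],v[2] → [6,6,7,8,6,6,8,6,8,8,8,6]
j=3: v[3]=8 > 6 → no swap
j=4: v[4]=6 ≤ 6 → i=2, swap v[2],v[4] → [6,6,6,8,7,6,8,6,8,8,8,6]
j=5: v[5]=6 ≤ 6 → i=3, swap v[3],v[5] → [6,6,6,6,7,8,8,6,8,8,8,6]
j=6: v[6]=8 > 6 → no swap
j=7: v[7]=6 ≤ 6 → i=4, swap v[4],v[7] → [6,6,6,6,6,8,8,7,8,8,8,6]
j=8: v[8]=8 > 6 → no swap
j=9: v[9]=8 > 6 → no swap
j=10: v[10]=8 > 6 → no swap
final swap v[5],v[11] → [6,6,6,6,6,6,8,7,8,8,8,8]; return 5
p = 5; k-1 = 3 < 5 ⇒ left

5; left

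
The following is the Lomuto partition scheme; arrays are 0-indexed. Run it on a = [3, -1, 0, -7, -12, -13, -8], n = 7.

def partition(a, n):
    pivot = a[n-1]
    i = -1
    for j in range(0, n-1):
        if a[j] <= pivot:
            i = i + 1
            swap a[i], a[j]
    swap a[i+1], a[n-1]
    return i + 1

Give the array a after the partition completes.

[-12, -13, -8, -7, 3, -1, 0]

pivot = a[6] = -8; i = -1
j=0: a[0]=3 > -8 → no swap
j=1: a[1]=-1 > -8 → no swap
j=2: a[2]=0 > -8 → no swap
j=3: a[3]=-7 > -8 → no swap
j=4: a[4]=-12 ≤ -8 → i=0, swap a[0],a[4] → [-12, -1, 0, -7, 3, -13, -8]
j=5: a[5]=-13 ≤ -8 → i=1, swap a[1],a[5] → [-12, -13, 0, -7, 3, -1, -8]
final swap a[2],a[6] → [-12, -13, -8, -7, 3, -1, 0]; return 2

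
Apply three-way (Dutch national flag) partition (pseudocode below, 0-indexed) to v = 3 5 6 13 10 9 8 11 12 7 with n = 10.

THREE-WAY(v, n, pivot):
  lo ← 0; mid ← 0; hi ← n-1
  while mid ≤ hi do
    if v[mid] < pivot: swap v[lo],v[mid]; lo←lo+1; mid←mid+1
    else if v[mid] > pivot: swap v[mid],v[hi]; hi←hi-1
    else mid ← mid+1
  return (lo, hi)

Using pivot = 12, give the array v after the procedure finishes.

lo=0 mid=0 hi=9
3<12: swap(0,0), lo=1 mid=1 ⇒ 3 5 6 13 10 9 8 11 12 7
5<12: swap(1,1), lo=2 mid=2 ⇒ 3 5 6 13 10 9 8 11 12 7
6<12: swap(2,2), lo=3 mid=3 ⇒ 3 5 6 13 10 9 8 11 12 7
13>12: swap(3,9), hi=8 ⇒ 3 5 6 7 10 9 8 11 12 13
7<12: swap(3,3), lo=4 mid=4 ⇒ 3 5 6 7 10 9 8 11 12 13
10<12: swap(4,4), lo=5 mid=5 ⇒ 3 5 6 7 10 9 8 11 12 13
9<12: swap(5,5), lo=6 mid=6 ⇒ 3 5 6 7 10 9 8 11 12 13
8<12: swap(6,6), lo=7 mid=7 ⇒ 3 5 6 7 10 9 8 11 12 13
11<12: swap(7,7), lo=8 mid=8 ⇒ 3 5 6 7 10 9 8 11 12 13
12=12: mid=9
done. lo=8 hi=8; v=3 5 6 7 10 9 8 11 12 13

3 5 6 7 10 9 8 11 12 13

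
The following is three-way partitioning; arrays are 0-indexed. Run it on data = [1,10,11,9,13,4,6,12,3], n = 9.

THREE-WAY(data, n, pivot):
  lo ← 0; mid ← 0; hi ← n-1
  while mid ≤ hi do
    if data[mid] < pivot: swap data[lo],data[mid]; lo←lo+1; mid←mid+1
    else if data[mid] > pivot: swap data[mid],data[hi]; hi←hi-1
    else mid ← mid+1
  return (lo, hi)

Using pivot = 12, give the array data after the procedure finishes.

pivot = 12; lo=0, mid=0, hi=8
data[mid]=1<12: swap data[0],data[0]; lo=1,mid=1 → [1,10,11,9,13,4,6,12,3]
data[mid]=10<12: swap data[1],data[1]; lo=2,mid=2 → [1,10,11,9,13,4,6,12,3]
data[mid]=11<12: swap data[2],data[2]; lo=3,mid=3 → [1,10,11,9,13,4,6,12,3]
data[mid]=9<12: swap data[3],data[3]; lo=4,mid=4 → [1,10,11,9,13,4,6,12,3]
data[mid]=13>12: swap data[4],data[8]; hi=7 → [1,10,11,9,3,4,6,12,13]
data[mid]=3<12: swap data[4],data[4]; lo=5,mid=5 → [1,10,11,9,3,4,6,12,13]
data[mid]=4<12: swap data[5],data[5]; lo=6,mid=6 → [1,10,11,9,3,4,6,12,13]
data[mid]=6<12: swap data[6],data[6]; lo=7,mid=7 → [1,10,11,9,3,4,6,12,13]
data[mid]=12=12: mid=8
end: lo=7, hi=7; data = [1,10,11,9,3,4,6,12,13]

[1,10,11,9,3,4,6,12,13]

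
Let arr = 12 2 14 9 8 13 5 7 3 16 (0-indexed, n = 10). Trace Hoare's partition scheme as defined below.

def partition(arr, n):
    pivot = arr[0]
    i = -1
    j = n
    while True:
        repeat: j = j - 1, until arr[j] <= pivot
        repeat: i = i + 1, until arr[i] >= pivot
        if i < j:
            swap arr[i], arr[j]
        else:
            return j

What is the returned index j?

pivot = arr[0] = 12; i = -1, j = 10
j→8 (arr[8]=3≤12), i→0 (arr[0]=12≥12); i<j, swap → 3 2 14 9 8 13 5 7 12 16
j→7 (arr[7]=7≤12), i→2 (arr[2]=14≥12); i<j, swap → 3 2 7 9 8 13 5 14 12 16
j→6 (arr[6]=5≤12), i→5 (arr[5]=13≥12); i<j, swap → 3 2 7 9 8 5 13 14 12 16
j→5, i→6; i≥j, return j=5. arr = 3 2 7 9 8 5 13 14 12 16

5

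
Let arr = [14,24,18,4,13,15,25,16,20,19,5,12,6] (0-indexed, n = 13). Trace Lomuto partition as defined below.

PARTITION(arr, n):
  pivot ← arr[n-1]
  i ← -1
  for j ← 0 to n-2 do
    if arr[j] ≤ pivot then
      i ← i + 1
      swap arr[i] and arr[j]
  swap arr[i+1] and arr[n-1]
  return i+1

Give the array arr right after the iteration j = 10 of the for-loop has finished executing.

[4,5,18,14,13,15,25,16,20,19,24,12,6]

pivot = arr[12] = 6; i = -1
j=0: arr[0]=14 > 6 → no swap
j=1: arr[1]=24 > 6 → no swap
j=2: arr[2]=18 > 6 → no swap
j=3: arr[3]=4 ≤ 6 → i=0, swap arr[0],arr[3] → [4,24,18,14,13,15,25,16,20,19,5,12,6]
j=4: arr[4]=13 > 6 → no swap
j=5: arr[5]=15 > 6 → no swap
j=6: arr[6]=25 > 6 → no swap
j=7: arr[7]=16 > 6 → no swap
j=8: arr[8]=20 > 6 → no swap
j=9: arr[9]=19 > 6 → no swap
j=10: arr[10]=5 ≤ 6 → i=1, swap arr[1],arr[10] → [4,5,18,14,13,15,25,16,20,19,24,12,6]
(after j=10) arr = [4,5,18,14,13,15,25,16,20,19,24,12,6]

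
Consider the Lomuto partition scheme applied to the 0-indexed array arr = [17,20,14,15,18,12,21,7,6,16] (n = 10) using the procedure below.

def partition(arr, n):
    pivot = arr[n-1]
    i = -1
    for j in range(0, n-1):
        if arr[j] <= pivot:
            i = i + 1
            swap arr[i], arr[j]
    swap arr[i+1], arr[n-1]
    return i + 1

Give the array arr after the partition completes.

pivot = arr[9] = 16; i = -1
j=0: arr[0]=17 > 16 → no swap
j=1: arr[1]=20 > 16 → no swap
j=2: arr[2]=14 ≤ 16 → i=0, swap arr[0],arr[2] → [14,20,17,15,18,12,21,7,6,16]
j=3: arr[3]=15 ≤ 16 → i=1, swap arr[1],arr[3] → [14,15,17,20,18,12,21,7,6,16]
j=4: arr[4]=18 > 16 → no swap
j=5: arr[5]=12 ≤ 16 → i=2, swap arr[2],arr[5] → [14,15,12,20,18,17,21,7,6,16]
j=6: arr[6]=21 > 16 → no swap
j=7: arr[7]=7 ≤ 16 → i=3, swap arr[3],arr[7] → [14,15,12,7,18,17,21,20,6,16]
j=8: arr[8]=6 ≤ 16 → i=4, swap arr[4],arr[8] → [14,15,12,7,6,17,21,20,18,16]
final swap arr[5],arr[9] → [14,15,12,7,6,16,21,20,18,17]; return 5

[14,15,12,7,6,16,21,20,18,17]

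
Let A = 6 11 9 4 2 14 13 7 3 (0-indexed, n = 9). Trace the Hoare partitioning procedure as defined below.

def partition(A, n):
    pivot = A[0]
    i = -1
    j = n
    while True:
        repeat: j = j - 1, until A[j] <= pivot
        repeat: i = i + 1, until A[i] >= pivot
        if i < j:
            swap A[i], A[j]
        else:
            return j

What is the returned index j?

pivot = A[0] = 6; i = -1, j = 9
j→8 (A[8]=3≤6), i→0 (A[0]=6≥6); i<j, swap → 3 11 9 4 2 14 13 7 6
j→4 (A[4]=2≤6), i→1 (A[1]=11≥6); i<j, swap → 3 2 9 4 11 14 13 7 6
j→3 (A[3]=4≤6), i→2 (A[2]=9≥6); i<j, swap → 3 2 4 9 11 14 13 7 6
j→2, i→3; i≥j, return j=2. A = 3 2 4 9 11 14 13 7 6

2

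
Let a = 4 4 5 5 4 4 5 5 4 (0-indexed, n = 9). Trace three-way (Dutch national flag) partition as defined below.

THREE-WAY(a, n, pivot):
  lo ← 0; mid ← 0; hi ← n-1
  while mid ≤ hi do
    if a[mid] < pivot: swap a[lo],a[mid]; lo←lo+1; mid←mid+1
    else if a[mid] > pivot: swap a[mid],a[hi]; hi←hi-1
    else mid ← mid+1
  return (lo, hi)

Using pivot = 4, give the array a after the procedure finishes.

4 4 4 4 4 5 5 5 5

pivot = 4; lo=0, mid=0, hi=8
a[mid]=4=4: mid=1
a[mid]=4=4: mid=2
a[mid]=5>4: swap a[2],a[8]; hi=7 → 4 4 4 5 4 4 5 5 5
a[mid]=4=4: mid=3
a[mid]=5>4: swap a[3],a[7]; hi=6 → 4 4 4 5 4 4 5 5 5
a[mid]=5>4: swap a[3],a[6]; hi=5 → 4 4 4 5 4 4 5 5 5
a[mid]=5>4: swap a[3],a[5]; hi=4 → 4 4 4 4 4 5 5 5 5
a[mid]=4=4: mid=4
a[mid]=4=4: mid=5
end: lo=0, hi=4; a = 4 4 4 4 4 5 5 5 5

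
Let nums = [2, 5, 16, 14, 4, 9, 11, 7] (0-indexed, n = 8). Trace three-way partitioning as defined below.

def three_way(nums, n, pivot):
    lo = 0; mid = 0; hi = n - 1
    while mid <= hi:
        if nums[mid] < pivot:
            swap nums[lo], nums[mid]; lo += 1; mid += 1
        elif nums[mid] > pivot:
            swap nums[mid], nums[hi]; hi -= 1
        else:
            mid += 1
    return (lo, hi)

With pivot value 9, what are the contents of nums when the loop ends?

lo=0 mid=0 hi=7
2<9: swap(0,0), lo=1 mid=1 ⇒ [2, 5, 16, 14, 4, 9, 11, 7]
5<9: swap(1,1), lo=2 mid=2 ⇒ [2, 5, 16, 14, 4, 9, 11, 7]
16>9: swap(2,7), hi=6 ⇒ [2, 5, 7, 14, 4, 9, 11, 16]
7<9: swap(2,2), lo=3 mid=3 ⇒ [2, 5, 7, 14, 4, 9, 11, 16]
14>9: swap(3,6), hi=5 ⇒ [2, 5, 7, 11, 4, 9, 14, 16]
11>9: swap(3,5), hi=4 ⇒ [2, 5, 7, 9, 4, 11, 14, 16]
9=9: mid=4
4<9: swap(3,4), lo=4 mid=5 ⇒ [2, 5, 7, 4, 9, 11, 14, 16]
done. lo=4 hi=4; nums=[2, 5, 7, 4, 9, 11, 14, 16]

[2, 5, 7, 4, 9, 11, 14, 16]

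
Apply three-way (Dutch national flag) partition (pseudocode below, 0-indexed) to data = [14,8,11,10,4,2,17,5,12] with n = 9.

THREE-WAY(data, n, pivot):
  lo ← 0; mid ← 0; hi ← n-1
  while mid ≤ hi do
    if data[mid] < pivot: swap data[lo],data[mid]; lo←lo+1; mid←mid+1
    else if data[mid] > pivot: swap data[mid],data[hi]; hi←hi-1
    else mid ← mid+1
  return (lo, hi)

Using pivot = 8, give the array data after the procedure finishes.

[5,2,4,8,10,17,11,12,14]

pivot = 8; lo=0, mid=0, hi=8
data[mid]=14>8: swap data[0],data[8]; hi=7 → [12,8,11,10,4,2,17,5,14]
data[mid]=12>8: swap data[0],data[7]; hi=6 → [5,8,11,10,4,2,17,12,14]
data[mid]=5<8: swap data[0],data[0]; lo=1,mid=1 → [5,8,11,10,4,2,17,12,14]
data[mid]=8=8: mid=2
data[mid]=11>8: swap data[2],data[6]; hi=5 → [5,8,17,10,4,2,11,12,14]
data[mid]=17>8: swap data[2],data[5]; hi=4 → [5,8,2,10,4,17,11,12,14]
data[mid]=2<8: swap data[1],data[2]; lo=2,mid=3 → [5,2,8,10,4,17,11,12,14]
data[mid]=10>8: swap data[3],data[4]; hi=3 → [5,2,8,4,10,17,11,12,14]
data[mid]=4<8: swap data[2],data[3]; lo=3,mid=4 → [5,2,4,8,10,17,11,12,14]
end: lo=3, hi=3; data = [5,2,4,8,10,17,11,12,14]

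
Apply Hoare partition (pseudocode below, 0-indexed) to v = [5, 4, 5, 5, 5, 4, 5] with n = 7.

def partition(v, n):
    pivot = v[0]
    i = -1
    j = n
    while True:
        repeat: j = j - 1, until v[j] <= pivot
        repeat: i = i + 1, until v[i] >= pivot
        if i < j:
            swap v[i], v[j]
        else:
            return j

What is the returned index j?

3

pivot=5
j stops at 6 (5), i stops at 0 (5); swap ⇒ [5, 4, 5, 5, 5, 4, 5]
j stops at 5 (4), i stops at 2 (5); swap ⇒ [5, 4, 4, 5, 5, 5, 5]
j stops at 4 (5), i stops at 3 (5); swap ⇒ [5, 4, 4, 5, 5, 5, 5]
j stops at 3, i stops at 4; i≥j ⇒ return 3. v=[5, 4, 4, 5, 5, 5, 5]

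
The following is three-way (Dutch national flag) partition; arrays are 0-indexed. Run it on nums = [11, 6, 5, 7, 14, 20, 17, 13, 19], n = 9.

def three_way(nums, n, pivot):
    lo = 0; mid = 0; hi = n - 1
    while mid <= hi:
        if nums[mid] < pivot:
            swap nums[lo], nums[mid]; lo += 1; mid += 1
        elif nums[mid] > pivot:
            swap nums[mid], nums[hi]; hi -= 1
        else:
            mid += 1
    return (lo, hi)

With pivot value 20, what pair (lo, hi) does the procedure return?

(8, 8)

lo=0 mid=0 hi=8
11<20: swap(0,0), lo=1 mid=1 ⇒ [11, 6, 5, 7, 14, 20, 17, 13, 19]
6<20: swap(1,1), lo=2 mid=2 ⇒ [11, 6, 5, 7, 14, 20, 17, 13, 19]
5<20: swap(2,2), lo=3 mid=3 ⇒ [11, 6, 5, 7, 14, 20, 17, 13, 19]
7<20: swap(3,3), lo=4 mid=4 ⇒ [11, 6, 5, 7, 14, 20, 17, 13, 19]
14<20: swap(4,4), lo=5 mid=5 ⇒ [11, 6, 5, 7, 14, 20, 17, 13, 19]
20=20: mid=6
17<20: swap(5,6), lo=6 mid=7 ⇒ [11, 6, 5, 7, 14, 17, 20, 13, 19]
13<20: swap(6,7), lo=7 mid=8 ⇒ [11, 6, 5, 7, 14, 17, 13, 20, 19]
19<20: swap(7,8), lo=8 mid=9 ⇒ [11, 6, 5, 7, 14, 17, 13, 19, 20]
done. lo=8 hi=8; nums=[11, 6, 5, 7, 14, 17, 13, 19, 20]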